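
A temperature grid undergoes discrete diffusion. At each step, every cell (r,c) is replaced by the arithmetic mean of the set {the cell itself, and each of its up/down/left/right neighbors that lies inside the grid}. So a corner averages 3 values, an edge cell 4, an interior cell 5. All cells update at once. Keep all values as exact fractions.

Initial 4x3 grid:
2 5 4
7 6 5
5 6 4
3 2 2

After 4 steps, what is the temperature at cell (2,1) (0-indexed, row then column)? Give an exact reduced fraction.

Answer: 524801/120000

Derivation:
Step 1: cell (2,1) = 23/5
Step 2: cell (2,1) = 463/100
Step 3: cell (2,1) = 4317/1000
Step 4: cell (2,1) = 524801/120000
Full grid after step 4:
  623333/129600 4158947/864000 608183/129600
  1034323/216000 1679803/360000 498599/108000
  955103/216000 524801/120000 453239/108000
  536353/129600 1137389/288000 506903/129600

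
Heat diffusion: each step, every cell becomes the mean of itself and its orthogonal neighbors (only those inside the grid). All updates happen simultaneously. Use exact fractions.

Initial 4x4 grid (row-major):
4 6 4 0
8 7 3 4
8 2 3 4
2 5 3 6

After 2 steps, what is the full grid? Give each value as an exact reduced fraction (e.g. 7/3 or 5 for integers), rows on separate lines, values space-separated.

Answer: 6 197/40 461/120 26/9
459/80 132/25 92/25 52/15
87/16 106/25 207/50 43/12
13/3 69/16 175/48 77/18

Derivation:
After step 1:
  6 21/4 13/4 8/3
  27/4 26/5 21/5 11/4
  5 5 3 17/4
  5 3 17/4 13/3
After step 2:
  6 197/40 461/120 26/9
  459/80 132/25 92/25 52/15
  87/16 106/25 207/50 43/12
  13/3 69/16 175/48 77/18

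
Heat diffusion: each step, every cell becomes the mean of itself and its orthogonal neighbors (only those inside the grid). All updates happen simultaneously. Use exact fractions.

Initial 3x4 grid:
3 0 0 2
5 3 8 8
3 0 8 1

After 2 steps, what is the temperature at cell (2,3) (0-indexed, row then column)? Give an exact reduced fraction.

Answer: 44/9

Derivation:
Step 1: cell (2,3) = 17/3
Step 2: cell (2,3) = 44/9
Full grid after step 2:
  23/9 37/15 191/60 127/36
  361/120 171/50 201/50 383/80
  29/9 817/240 1129/240 44/9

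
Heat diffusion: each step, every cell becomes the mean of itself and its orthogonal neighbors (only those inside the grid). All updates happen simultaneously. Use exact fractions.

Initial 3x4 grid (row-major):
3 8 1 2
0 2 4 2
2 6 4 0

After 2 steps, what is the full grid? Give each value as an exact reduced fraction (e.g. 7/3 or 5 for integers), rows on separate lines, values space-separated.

Answer: 107/36 179/48 691/240 89/36
145/48 307/100 317/100 31/15
95/36 41/12 29/10 5/2

Derivation:
After step 1:
  11/3 7/2 15/4 5/3
  7/4 4 13/5 2
  8/3 7/2 7/2 2
After step 2:
  107/36 179/48 691/240 89/36
  145/48 307/100 317/100 31/15
  95/36 41/12 29/10 5/2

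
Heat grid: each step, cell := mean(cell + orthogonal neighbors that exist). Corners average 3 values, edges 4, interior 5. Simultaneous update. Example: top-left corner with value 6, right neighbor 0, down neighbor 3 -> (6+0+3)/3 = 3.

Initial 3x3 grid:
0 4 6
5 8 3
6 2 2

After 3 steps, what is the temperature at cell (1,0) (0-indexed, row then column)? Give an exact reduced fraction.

Step 1: cell (1,0) = 19/4
Step 2: cell (1,0) = 989/240
Step 3: cell (1,0) = 62323/14400
Full grid after step 3:
  327/80 31049/7200 9029/2160
  62323/14400 4121/1000 60923/14400
  9029/2160 30349/7200 8429/2160

Answer: 62323/14400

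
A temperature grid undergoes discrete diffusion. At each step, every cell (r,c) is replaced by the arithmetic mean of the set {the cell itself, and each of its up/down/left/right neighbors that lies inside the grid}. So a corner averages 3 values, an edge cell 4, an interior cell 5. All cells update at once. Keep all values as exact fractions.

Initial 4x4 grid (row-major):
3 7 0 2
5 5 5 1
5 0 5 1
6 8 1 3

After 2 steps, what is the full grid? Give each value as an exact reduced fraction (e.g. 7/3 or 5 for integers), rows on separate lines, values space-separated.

After step 1:
  5 15/4 7/2 1
  9/2 22/5 16/5 9/4
  4 23/5 12/5 5/2
  19/3 15/4 17/4 5/3
After step 2:
  53/12 333/80 229/80 9/4
  179/40 409/100 63/20 179/80
  583/120 383/100 339/100 529/240
  169/36 71/15 181/60 101/36

Answer: 53/12 333/80 229/80 9/4
179/40 409/100 63/20 179/80
583/120 383/100 339/100 529/240
169/36 71/15 181/60 101/36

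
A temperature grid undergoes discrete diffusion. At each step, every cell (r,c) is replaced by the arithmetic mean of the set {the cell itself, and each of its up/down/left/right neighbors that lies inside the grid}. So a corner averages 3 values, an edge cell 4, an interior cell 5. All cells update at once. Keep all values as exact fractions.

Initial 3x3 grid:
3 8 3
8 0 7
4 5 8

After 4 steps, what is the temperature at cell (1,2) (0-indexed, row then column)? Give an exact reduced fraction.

Answer: 2257487/432000

Derivation:
Step 1: cell (1,2) = 9/2
Step 2: cell (1,2) = 683/120
Step 3: cell (1,2) = 35671/7200
Step 4: cell (1,2) = 2257487/432000
Full grid after step 4:
  625447/129600 2190487/432000 53681/10800
  483761/96000 110243/22500 2257487/432000
  158993/32400 4481099/864000 661097/129600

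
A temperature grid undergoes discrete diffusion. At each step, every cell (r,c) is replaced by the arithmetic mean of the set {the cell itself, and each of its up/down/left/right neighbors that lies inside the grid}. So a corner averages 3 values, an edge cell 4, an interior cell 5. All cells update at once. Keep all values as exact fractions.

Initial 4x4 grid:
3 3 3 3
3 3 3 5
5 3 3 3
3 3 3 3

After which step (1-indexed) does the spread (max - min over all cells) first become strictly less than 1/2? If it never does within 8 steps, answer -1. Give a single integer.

Answer: 3

Derivation:
Step 1: max=11/3, min=3, spread=2/3
Step 2: max=211/60, min=3, spread=31/60
Step 3: max=1831/540, min=113/36, spread=34/135
  -> spread < 1/2 first at step 3
Step 4: max=35963/10800, min=7141/2250, spread=8431/54000
Step 5: max=64207/19440, min=519133/162000, spread=2986/30375
Step 6: max=47768953/14580000, min=261259/81000, spread=742333/14580000
Step 7: max=1430547031/437400000, min=94223801/29160000, spread=268594/6834375
Step 8: max=42794055961/13122000000, min=14170334899/4374000000, spread=2211338/102515625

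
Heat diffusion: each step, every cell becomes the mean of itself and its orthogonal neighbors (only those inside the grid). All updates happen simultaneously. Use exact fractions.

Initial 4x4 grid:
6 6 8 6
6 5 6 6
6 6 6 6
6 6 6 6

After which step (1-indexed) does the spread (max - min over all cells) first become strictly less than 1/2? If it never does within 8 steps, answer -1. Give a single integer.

Step 1: max=20/3, min=23/4, spread=11/12
Step 2: max=1537/240, min=471/80, spread=31/60
Step 3: max=13687/2160, min=4739/800, spread=8917/21600
  -> spread < 1/2 first at step 3
Step 4: max=81089/12960, min=142481/24000, spread=207463/648000
Step 5: max=12083023/1944000, min=1284731/216000, spread=130111/486000
Step 6: max=360381193/58320000, min=38595341/6480000, spread=3255781/14580000
Step 7: max=10767810847/1749600000, min=1159818827/194400000, spread=82360351/437400000
Step 8: max=64394175701/10497600000, min=34852507469/5832000000, spread=2074577821/13122000000

Answer: 3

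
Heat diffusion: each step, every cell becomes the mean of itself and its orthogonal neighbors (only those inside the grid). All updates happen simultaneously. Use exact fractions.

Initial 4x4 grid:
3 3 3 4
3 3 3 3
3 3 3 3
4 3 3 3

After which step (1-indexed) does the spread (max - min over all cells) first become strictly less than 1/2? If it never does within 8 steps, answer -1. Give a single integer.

Step 1: max=10/3, min=3, spread=1/3
  -> spread < 1/2 first at step 1
Step 2: max=59/18, min=3, spread=5/18
Step 3: max=689/216, min=73/24, spread=4/27
Step 4: max=20483/6480, min=439/144, spread=91/810
Step 5: max=608753/194400, min=7361/2400, spread=391/6075
Step 6: max=3638611/1166400, min=1991623/648000, spread=8389/182250
Step 7: max=543937409/174960000, min=59901113/19440000, spread=37714/1366875
Step 8: max=16292015183/5248800000, min=119942009/38880000, spread=780031/41006250

Answer: 1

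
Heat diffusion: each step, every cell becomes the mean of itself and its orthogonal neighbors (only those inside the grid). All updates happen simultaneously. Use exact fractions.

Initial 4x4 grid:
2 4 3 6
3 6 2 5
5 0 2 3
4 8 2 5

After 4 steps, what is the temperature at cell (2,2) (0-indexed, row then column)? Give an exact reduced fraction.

Answer: 325639/90000

Derivation:
Step 1: cell (2,2) = 9/5
Step 2: cell (2,2) = 88/25
Step 3: cell (2,2) = 391/120
Step 4: cell (2,2) = 325639/90000
Full grid after step 4:
  38683/10800 42179/12000 405899/108000 245119/64800
  10561/3000 108881/30000 25333/7200 809383/216000
  12961/3375 638359/180000 325639/90000 30119/8640
  50009/12960 833839/216000 152179/43200 116293/32400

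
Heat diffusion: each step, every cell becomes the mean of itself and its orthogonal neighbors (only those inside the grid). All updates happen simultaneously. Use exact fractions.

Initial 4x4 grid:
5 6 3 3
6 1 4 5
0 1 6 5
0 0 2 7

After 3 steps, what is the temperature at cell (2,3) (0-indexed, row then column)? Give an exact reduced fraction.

Answer: 781/180

Derivation:
Step 1: cell (2,3) = 23/4
Step 2: cell (2,3) = 137/30
Step 3: cell (2,3) = 781/180
Full grid after step 3:
  4283/1080 1105/288 5717/1440 8743/2160
  4457/1440 10211/3000 4529/1200 377/90
  1637/800 4889/2000 10541/3000 781/180
  947/720 781/400 473/144 4493/1080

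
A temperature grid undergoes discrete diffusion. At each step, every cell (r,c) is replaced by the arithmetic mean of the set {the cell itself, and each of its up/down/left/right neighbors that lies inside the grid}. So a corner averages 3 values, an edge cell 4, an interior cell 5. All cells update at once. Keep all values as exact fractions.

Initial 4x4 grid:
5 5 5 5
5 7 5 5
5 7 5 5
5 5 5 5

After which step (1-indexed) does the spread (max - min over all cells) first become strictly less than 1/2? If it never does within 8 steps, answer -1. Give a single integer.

Answer: 3

Derivation:
Step 1: max=29/5, min=5, spread=4/5
Step 2: max=28/5, min=5, spread=3/5
Step 3: max=5459/1000, min=613/120, spread=263/750
  -> spread < 1/2 first at step 3
Step 4: max=97853/18000, min=18547/3600, spread=853/3000
Step 5: max=2927357/540000, min=560689/108000, spread=1721/7500
Step 6: max=87556709/16200000, min=14082307/2700000, spread=3062867/16200000
Step 7: max=523998613/97200000, min=52971671/10125000, spread=77352857/486000000
Step 8: max=78422331113/14580000000, min=12745569661/2430000000, spread=1948913147/14580000000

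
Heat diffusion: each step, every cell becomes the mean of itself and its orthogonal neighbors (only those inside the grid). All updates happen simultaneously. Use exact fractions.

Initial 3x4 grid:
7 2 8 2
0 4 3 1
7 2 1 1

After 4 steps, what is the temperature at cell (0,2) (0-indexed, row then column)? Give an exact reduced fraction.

Step 1: cell (0,2) = 15/4
Step 2: cell (0,2) = 241/60
Step 3: cell (0,2) = 11873/3600
Step 4: cell (0,2) = 362201/108000
Full grid after step 4:
  27049/7200 125897/36000 362201/108000 383117/129600
  491783/144000 50723/15000 1018577/360000 2319253/864000
  2246/675 210169/72000 190009/72000 97789/43200

Answer: 362201/108000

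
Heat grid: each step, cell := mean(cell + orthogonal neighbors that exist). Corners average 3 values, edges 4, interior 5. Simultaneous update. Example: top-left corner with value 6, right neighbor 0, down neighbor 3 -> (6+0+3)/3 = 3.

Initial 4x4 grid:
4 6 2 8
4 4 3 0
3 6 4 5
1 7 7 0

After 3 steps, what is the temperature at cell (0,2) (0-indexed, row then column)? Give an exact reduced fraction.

Answer: 29507/7200

Derivation:
Step 1: cell (0,2) = 19/4
Step 2: cell (0,2) = 881/240
Step 3: cell (0,2) = 29507/7200
Full grid after step 3:
  2299/540 1171/288 29507/7200 967/270
  5813/1440 6421/1500 2803/750 27137/7200
  30289/7200 1567/375 423/100 8563/2400
  568/135 32419/7200 3331/800 145/36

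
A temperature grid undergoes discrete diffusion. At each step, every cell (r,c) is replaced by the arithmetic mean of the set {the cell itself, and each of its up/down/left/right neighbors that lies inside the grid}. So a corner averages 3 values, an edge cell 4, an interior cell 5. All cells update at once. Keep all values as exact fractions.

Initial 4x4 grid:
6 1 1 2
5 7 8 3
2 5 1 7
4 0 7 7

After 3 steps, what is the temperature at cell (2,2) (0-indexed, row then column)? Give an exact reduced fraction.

Step 1: cell (2,2) = 28/5
Step 2: cell (2,2) = 417/100
Step 3: cell (2,2) = 9481/2000
Full grid after step 3:
  341/80 3123/800 9041/2400 499/144
  1649/400 8659/2000 7993/2000 1297/300
  4723/1200 7763/2000 9481/2000 1399/300
  481/144 9581/2400 10517/2400 3767/720

Answer: 9481/2000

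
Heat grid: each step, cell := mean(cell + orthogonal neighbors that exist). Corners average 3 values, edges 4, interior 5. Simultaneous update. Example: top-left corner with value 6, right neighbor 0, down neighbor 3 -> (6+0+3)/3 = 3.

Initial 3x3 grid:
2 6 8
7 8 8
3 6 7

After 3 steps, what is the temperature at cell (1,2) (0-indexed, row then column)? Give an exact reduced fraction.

Step 1: cell (1,2) = 31/4
Step 2: cell (1,2) = 349/48
Step 3: cell (1,2) = 19847/2880
Full grid after step 3:
  23/4 1127/180 2971/432
  511/90 7649/1200 19847/2880
  625/108 1127/180 985/144

Answer: 19847/2880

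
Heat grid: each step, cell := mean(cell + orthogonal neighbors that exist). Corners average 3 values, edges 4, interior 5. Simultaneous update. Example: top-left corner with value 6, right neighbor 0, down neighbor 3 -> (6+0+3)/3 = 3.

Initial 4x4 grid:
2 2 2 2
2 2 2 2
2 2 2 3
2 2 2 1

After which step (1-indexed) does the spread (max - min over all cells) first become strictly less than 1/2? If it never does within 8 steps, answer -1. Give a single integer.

Answer: 2

Derivation:
Step 1: max=9/4, min=7/4, spread=1/2
Step 2: max=169/80, min=23/12, spread=47/240
  -> spread < 1/2 first at step 2
Step 3: max=5009/2400, min=4699/2400, spread=31/240
Step 4: max=44489/21600, min=47531/24000, spread=17111/216000
Step 5: max=4423073/2160000, min=429811/216000, spread=124963/2160000
Step 6: max=39730553/19440000, min=8622637/4320000, spread=1857373/38880000
Step 7: max=1900787/933120, min=77654183/38880000, spread=2317913/58320000
Step 8: max=35590205489/17496000000, min=11668186753/5832000000, spread=58564523/1749600000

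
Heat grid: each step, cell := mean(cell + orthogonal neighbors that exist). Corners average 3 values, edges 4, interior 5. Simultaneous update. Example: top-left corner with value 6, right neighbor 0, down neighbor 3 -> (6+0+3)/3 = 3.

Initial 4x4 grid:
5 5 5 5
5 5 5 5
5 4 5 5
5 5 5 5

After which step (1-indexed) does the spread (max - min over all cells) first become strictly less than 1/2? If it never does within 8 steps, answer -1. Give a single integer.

Answer: 1

Derivation:
Step 1: max=5, min=19/4, spread=1/4
  -> spread < 1/2 first at step 1
Step 2: max=5, min=239/50, spread=11/50
Step 3: max=5, min=11633/2400, spread=367/2400
Step 4: max=2987/600, min=52429/10800, spread=1337/10800
Step 5: max=89531/18000, min=1578331/324000, spread=33227/324000
Step 6: max=535951/108000, min=47385673/9720000, spread=849917/9720000
Step 7: max=8031467/1620000, min=1424285653/291600000, spread=21378407/291600000
Step 8: max=2406311657/486000000, min=42773537629/8748000000, spread=540072197/8748000000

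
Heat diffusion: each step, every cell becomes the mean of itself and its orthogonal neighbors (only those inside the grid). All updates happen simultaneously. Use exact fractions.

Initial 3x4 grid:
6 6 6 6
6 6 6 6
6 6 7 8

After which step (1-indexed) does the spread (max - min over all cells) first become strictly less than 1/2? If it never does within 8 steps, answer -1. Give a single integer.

Answer: 4

Derivation:
Step 1: max=7, min=6, spread=1
Step 2: max=27/4, min=6, spread=3/4
Step 3: max=263/40, min=6, spread=23/40
Step 4: max=46663/7200, min=10847/1800, spread=131/288
  -> spread < 1/2 first at step 4
Step 5: max=2770597/432000, min=654053/108000, spread=30877/86400
Step 6: max=55022501/8640000, min=2190199/360000, spread=98309/345600
Step 7: max=9851993477/1555200000, min=296872811/48600000, spread=14082541/62208000
Step 8: max=588825822143/93312000000, min=8935760137/1458000000, spread=135497387/746496000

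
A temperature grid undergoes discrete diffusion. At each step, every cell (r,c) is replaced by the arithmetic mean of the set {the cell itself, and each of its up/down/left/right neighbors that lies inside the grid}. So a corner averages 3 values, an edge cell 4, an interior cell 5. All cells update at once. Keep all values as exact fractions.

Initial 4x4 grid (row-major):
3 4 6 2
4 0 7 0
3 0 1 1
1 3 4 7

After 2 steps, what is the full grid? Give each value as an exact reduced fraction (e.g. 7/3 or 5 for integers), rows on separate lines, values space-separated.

Answer: 113/36 11/3 101/30 119/36
67/24 259/100 313/100 613/240
247/120 11/5 64/25 227/80
19/9 569/240 247/80 10/3

Derivation:
After step 1:
  11/3 13/4 19/4 8/3
  5/2 3 14/5 5/2
  2 7/5 13/5 9/4
  7/3 2 15/4 4
After step 2:
  113/36 11/3 101/30 119/36
  67/24 259/100 313/100 613/240
  247/120 11/5 64/25 227/80
  19/9 569/240 247/80 10/3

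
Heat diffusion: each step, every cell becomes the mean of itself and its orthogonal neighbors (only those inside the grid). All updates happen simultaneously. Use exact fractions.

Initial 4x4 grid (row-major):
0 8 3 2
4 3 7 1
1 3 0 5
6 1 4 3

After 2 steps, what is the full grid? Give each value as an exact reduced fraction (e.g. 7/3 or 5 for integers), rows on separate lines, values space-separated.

Answer: 19/6 35/8 133/40 43/12
29/8 149/50 407/100 27/10
293/120 87/25 249/100 69/20
29/9 293/120 133/40 11/4

Derivation:
After step 1:
  4 7/2 5 2
  2 5 14/5 15/4
  7/2 8/5 19/5 9/4
  8/3 7/2 2 4
After step 2:
  19/6 35/8 133/40 43/12
  29/8 149/50 407/100 27/10
  293/120 87/25 249/100 69/20
  29/9 293/120 133/40 11/4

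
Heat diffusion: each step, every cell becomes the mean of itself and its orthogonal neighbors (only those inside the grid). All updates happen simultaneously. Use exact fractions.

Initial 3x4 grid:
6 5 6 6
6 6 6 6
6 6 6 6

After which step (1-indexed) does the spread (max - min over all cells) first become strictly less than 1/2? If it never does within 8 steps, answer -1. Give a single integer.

Answer: 1

Derivation:
Step 1: max=6, min=17/3, spread=1/3
  -> spread < 1/2 first at step 1
Step 2: max=6, min=689/120, spread=31/120
Step 3: max=6, min=6269/1080, spread=211/1080
Step 4: max=10753/1800, min=631103/108000, spread=14077/108000
Step 5: max=644317/108000, min=5691593/972000, spread=5363/48600
Step 6: max=357131/60000, min=171219191/29160000, spread=93859/1166400
Step 7: max=577863533/97200000, min=10287325519/1749600000, spread=4568723/69984000
Step 8: max=17314381111/2916000000, min=618075564371/104976000000, spread=8387449/167961600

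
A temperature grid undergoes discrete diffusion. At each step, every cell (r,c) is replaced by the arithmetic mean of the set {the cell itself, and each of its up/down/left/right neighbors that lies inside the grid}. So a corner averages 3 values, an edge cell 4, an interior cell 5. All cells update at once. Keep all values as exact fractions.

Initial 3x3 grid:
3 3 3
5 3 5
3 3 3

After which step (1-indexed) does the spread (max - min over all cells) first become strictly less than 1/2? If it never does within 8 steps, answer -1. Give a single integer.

Answer: 2

Derivation:
Step 1: max=19/5, min=3, spread=4/5
Step 2: max=439/120, min=84/25, spread=179/600
  -> spread < 1/2 first at step 2
Step 3: max=5323/1500, min=769/225, spread=589/4500
Step 4: max=1517551/432000, min=311081/90000, spread=121811/2160000
Step 5: max=18891607/5400000, min=1406423/405000, spread=417901/16200000
Step 6: max=5428169359/1555200000, min=1127063129/324000000, spread=91331699/7776000000
Step 7: max=67802654263/19440000000, min=5077255007/1458000000, spread=317762509/58320000000
Step 8: max=19517166886831/5598720000000, min=4063132008761/1166400000000, spread=70666223891/27993600000000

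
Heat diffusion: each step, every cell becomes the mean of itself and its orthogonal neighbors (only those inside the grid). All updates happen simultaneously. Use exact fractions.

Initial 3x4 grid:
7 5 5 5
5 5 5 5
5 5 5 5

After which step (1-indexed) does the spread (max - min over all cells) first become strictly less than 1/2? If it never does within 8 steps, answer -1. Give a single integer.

Answer: 3

Derivation:
Step 1: max=17/3, min=5, spread=2/3
Step 2: max=50/9, min=5, spread=5/9
Step 3: max=581/108, min=5, spread=41/108
  -> spread < 1/2 first at step 3
Step 4: max=69017/12960, min=5, spread=4217/12960
Step 5: max=4097149/777600, min=18079/3600, spread=38417/155520
Step 6: max=244480211/46656000, min=362597/72000, spread=1903471/9331200
Step 7: max=14597789089/2799360000, min=10915759/2160000, spread=18038617/111974400
Step 8: max=873076182851/167961600000, min=984926759/194400000, spread=883978523/6718464000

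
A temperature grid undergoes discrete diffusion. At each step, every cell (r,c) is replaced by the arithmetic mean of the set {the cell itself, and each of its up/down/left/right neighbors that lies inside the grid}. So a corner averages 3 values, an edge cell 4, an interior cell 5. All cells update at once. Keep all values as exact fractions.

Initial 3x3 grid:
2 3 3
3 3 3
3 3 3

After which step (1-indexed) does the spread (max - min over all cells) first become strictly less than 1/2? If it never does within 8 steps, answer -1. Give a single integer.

Answer: 1

Derivation:
Step 1: max=3, min=8/3, spread=1/3
  -> spread < 1/2 first at step 1
Step 2: max=3, min=49/18, spread=5/18
Step 3: max=3, min=607/216, spread=41/216
Step 4: max=1069/360, min=36749/12960, spread=347/2592
Step 5: max=10643/3600, min=2225863/777600, spread=2921/31104
Step 6: max=1270517/432000, min=134139461/46656000, spread=24611/373248
Step 7: max=28503259/9720000, min=8079357967/2799360000, spread=207329/4478976
Step 8: max=1516398401/518400000, min=485854847549/167961600000, spread=1746635/53747712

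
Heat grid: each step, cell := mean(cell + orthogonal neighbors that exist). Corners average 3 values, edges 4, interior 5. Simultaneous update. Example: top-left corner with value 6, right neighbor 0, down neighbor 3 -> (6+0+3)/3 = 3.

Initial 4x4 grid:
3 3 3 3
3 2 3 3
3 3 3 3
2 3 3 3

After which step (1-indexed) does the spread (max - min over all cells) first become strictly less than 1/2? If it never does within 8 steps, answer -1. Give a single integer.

Step 1: max=3, min=8/3, spread=1/3
  -> spread < 1/2 first at step 1
Step 2: max=3, min=49/18, spread=5/18
Step 3: max=143/48, min=5953/2160, spread=241/1080
Step 4: max=35501/12000, min=180451/64800, spread=3517/20250
Step 5: max=211709/72000, min=5440921/1944000, spread=137611/972000
Step 6: max=421979/144000, min=32827427/11664000, spread=169109/1458000
Step 7: max=946290157/324000000, min=4941179173/1749600000, spread=421969187/4374000000
Step 8: max=28314372757/9720000000, min=148726831111/52488000000, spread=5213477221/65610000000

Answer: 1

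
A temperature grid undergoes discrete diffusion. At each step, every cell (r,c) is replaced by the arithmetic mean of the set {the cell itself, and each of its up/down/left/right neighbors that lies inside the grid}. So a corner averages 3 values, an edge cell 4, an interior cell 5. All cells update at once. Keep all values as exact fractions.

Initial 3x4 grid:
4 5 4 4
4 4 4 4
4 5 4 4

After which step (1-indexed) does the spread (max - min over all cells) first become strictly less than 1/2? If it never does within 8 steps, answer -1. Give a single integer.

Step 1: max=22/5, min=4, spread=2/5
  -> spread < 1/2 first at step 1
Step 2: max=517/120, min=4, spread=37/120
Step 3: max=4597/1080, min=293/72, spread=101/540
Step 4: max=114551/27000, min=18391/4500, spread=841/5400
Step 5: max=256879/60750, min=666299/162000, spread=11227/97200
Step 6: max=410334341/97200000, min=33389543/8100000, spread=386393/3888000
Step 7: max=3684099481/874800000, min=2009441437/486000000, spread=41940559/546750000
Step 8: max=1472056076621/349920000000, min=120724281083/29160000000, spread=186917629/2799360000

Answer: 1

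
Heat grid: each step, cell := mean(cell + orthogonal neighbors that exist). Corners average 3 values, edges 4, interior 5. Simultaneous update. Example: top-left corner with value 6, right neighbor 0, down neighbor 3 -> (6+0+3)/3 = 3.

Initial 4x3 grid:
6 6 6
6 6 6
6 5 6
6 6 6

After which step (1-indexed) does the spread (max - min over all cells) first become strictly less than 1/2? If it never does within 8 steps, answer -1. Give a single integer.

Step 1: max=6, min=23/4, spread=1/4
  -> spread < 1/2 first at step 1
Step 2: max=6, min=577/100, spread=23/100
Step 3: max=2387/400, min=27989/4800, spread=131/960
Step 4: max=42809/7200, min=252649/43200, spread=841/8640
Step 5: max=8546627/1440000, min=101137949/17280000, spread=56863/691200
Step 6: max=76770457/12960000, min=911585659/155520000, spread=386393/6220800
Step 7: max=30683641187/5184000000, min=364854276869/62208000000, spread=26795339/497664000
Step 8: max=1839153850333/311040000000, min=21911064285871/3732480000000, spread=254051069/5971968000

Answer: 1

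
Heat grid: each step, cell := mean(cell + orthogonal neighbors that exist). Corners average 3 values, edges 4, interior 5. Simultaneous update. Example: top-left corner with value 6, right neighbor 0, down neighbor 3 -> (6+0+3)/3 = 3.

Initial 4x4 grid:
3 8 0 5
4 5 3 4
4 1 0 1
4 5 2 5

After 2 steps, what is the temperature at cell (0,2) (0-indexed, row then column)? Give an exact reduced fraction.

Answer: 67/20

Derivation:
Step 1: cell (0,2) = 4
Step 2: cell (0,2) = 67/20
Full grid after step 2:
  13/3 43/10 67/20 41/12
  329/80 88/25 61/20 223/80
  175/48 297/100 123/50 589/240
  127/36 10/3 151/60 49/18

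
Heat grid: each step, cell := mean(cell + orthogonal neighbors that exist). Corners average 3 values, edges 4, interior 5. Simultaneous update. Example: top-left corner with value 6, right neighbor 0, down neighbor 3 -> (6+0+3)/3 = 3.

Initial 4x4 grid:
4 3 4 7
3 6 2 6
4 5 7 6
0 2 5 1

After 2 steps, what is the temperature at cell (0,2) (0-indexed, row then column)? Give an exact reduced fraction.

Answer: 227/48

Derivation:
Step 1: cell (0,2) = 4
Step 2: cell (0,2) = 227/48
Full grid after step 2:
  71/18 923/240 227/48 179/36
  863/240 221/50 461/100 251/48
  281/80 98/25 471/100 77/16
  8/3 271/80 63/16 17/4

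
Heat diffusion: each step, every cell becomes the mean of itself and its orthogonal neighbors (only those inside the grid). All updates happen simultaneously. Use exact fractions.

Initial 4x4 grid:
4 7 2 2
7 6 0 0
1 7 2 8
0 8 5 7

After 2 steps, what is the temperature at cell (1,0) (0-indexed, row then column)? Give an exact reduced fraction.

Answer: 393/80

Derivation:
Step 1: cell (1,0) = 9/2
Step 2: cell (1,0) = 393/80
Full grid after step 2:
  61/12 189/40 65/24 79/36
  393/80 429/100 341/100 121/48
  321/80 467/100 419/100 1069/240
  47/12 183/40 647/120 197/36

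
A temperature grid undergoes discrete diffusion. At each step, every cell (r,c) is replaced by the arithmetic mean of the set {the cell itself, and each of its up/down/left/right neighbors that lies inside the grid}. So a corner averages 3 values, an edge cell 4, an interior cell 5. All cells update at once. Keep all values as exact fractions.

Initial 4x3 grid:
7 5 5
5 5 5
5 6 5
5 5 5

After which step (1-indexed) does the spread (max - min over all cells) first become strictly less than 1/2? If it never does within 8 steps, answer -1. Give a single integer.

Step 1: max=17/3, min=5, spread=2/3
Step 2: max=50/9, min=409/80, spread=319/720
  -> spread < 1/2 first at step 2
Step 3: max=11737/2160, min=1847/360, spread=131/432
Step 4: max=87151/16200, min=222551/43200, spread=5911/25920
Step 5: max=20770181/3888000, min=13374979/2592000, spread=56617/311040
Step 6: max=1240212829/233280000, min=804743861/155520000, spread=2647763/18662400
Step 7: max=74166891311/13996800000, min=48387457999/9331200000, spread=25371269/223948800
Step 8: max=4438897973749/839808000000, min=2908965142541/559872000000, spread=1207204159/13436928000

Answer: 2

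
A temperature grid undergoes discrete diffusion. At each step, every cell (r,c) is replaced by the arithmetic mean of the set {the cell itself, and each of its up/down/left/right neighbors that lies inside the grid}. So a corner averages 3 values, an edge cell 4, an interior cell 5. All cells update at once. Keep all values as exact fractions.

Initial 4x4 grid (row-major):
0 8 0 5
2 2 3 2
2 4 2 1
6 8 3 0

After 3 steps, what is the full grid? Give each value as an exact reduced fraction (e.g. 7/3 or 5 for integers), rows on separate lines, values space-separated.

After step 1:
  10/3 5/2 4 7/3
  3/2 19/5 9/5 11/4
  7/2 18/5 13/5 5/4
  16/3 21/4 13/4 4/3
After step 2:
  22/9 409/120 319/120 109/36
  91/30 66/25 299/100 61/30
  209/60 15/4 5/2 119/60
  169/36 523/120 373/120 35/18
After step 3:
  3199/1080 2509/900 2719/900 2779/1080
  10441/3600 9493/3000 7693/3000 9031/3600
  2693/720 10039/3000 8599/3000 1523/720
  4513/1080 179/45 134/45 2533/1080

Answer: 3199/1080 2509/900 2719/900 2779/1080
10441/3600 9493/3000 7693/3000 9031/3600
2693/720 10039/3000 8599/3000 1523/720
4513/1080 179/45 134/45 2533/1080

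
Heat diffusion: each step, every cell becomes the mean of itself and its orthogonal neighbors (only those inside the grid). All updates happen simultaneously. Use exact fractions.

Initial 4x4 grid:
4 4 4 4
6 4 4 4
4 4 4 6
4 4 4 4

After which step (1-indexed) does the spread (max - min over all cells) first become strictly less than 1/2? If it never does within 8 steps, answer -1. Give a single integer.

Answer: 3

Derivation:
Step 1: max=14/3, min=4, spread=2/3
Step 2: max=271/60, min=4, spread=31/60
Step 3: max=2371/540, min=149/36, spread=34/135
  -> spread < 1/2 first at step 3
Step 4: max=46763/10800, min=9391/2250, spread=8431/54000
Step 5: max=83647/19440, min=681133/162000, spread=2986/30375
Step 6: max=62348953/14580000, min=342259/81000, spread=742333/14580000
Step 7: max=1867947031/437400000, min=123383801/29160000, spread=268594/6834375
Step 8: max=55916055961/13122000000, min=18544334899/4374000000, spread=2211338/102515625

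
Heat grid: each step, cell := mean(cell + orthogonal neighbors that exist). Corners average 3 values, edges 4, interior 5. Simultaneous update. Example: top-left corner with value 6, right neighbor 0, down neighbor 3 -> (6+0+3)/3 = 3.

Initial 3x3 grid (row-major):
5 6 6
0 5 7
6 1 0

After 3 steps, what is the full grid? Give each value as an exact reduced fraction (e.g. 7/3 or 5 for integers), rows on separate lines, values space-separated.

After step 1:
  11/3 11/2 19/3
  4 19/5 9/2
  7/3 3 8/3
After step 2:
  79/18 193/40 49/9
  69/20 104/25 173/40
  28/9 59/20 61/18
After step 3:
  4559/1080 11291/2400 2627/540
  1511/400 1971/500 10391/2400
  428/135 1361/400 3839/1080

Answer: 4559/1080 11291/2400 2627/540
1511/400 1971/500 10391/2400
428/135 1361/400 3839/1080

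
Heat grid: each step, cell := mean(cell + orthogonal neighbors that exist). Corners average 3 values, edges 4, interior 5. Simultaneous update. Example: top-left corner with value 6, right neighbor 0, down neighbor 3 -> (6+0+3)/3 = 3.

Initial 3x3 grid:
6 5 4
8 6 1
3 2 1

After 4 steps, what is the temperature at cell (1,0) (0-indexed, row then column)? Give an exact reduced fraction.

Answer: 4011721/864000

Derivation:
Step 1: cell (1,0) = 23/4
Step 2: cell (1,0) = 1249/240
Step 3: cell (1,0) = 70643/14400
Step 4: cell (1,0) = 4011721/864000
Full grid after step 4:
  80261/16200 3883471/864000 517963/129600
  4011721/864000 372613/90000 773899/216000
  551713/129600 402137/108000 106897/32400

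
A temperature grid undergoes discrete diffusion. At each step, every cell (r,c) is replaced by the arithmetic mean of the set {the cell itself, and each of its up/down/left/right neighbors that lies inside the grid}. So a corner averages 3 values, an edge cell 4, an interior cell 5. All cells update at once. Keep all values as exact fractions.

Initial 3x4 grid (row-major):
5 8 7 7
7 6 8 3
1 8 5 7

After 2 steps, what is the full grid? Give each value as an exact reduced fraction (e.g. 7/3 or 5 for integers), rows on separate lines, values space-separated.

Answer: 215/36 421/60 191/30 233/36
483/80 589/100 679/100 1363/240
181/36 371/60 57/10 73/12

Derivation:
After step 1:
  20/3 13/2 15/2 17/3
  19/4 37/5 29/5 25/4
  16/3 5 7 5
After step 2:
  215/36 421/60 191/30 233/36
  483/80 589/100 679/100 1363/240
  181/36 371/60 57/10 73/12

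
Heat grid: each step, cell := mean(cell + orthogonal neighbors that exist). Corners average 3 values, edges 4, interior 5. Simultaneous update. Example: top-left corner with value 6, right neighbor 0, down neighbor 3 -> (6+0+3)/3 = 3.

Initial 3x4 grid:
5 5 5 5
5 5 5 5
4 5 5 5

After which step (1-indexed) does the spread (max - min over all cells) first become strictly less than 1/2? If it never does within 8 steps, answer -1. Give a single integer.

Step 1: max=5, min=14/3, spread=1/3
  -> spread < 1/2 first at step 1
Step 2: max=5, min=85/18, spread=5/18
Step 3: max=5, min=1039/216, spread=41/216
Step 4: max=5, min=125383/25920, spread=4217/25920
Step 5: max=35921/7200, min=7566851/1555200, spread=38417/311040
Step 6: max=717403/144000, min=455359789/93312000, spread=1903471/18662400
Step 7: max=21484241/4320000, min=27392610911/5598720000, spread=18038617/223948800
Step 8: max=1931073241/388800000, min=1646347817149/335923200000, spread=883978523/13436928000

Answer: 1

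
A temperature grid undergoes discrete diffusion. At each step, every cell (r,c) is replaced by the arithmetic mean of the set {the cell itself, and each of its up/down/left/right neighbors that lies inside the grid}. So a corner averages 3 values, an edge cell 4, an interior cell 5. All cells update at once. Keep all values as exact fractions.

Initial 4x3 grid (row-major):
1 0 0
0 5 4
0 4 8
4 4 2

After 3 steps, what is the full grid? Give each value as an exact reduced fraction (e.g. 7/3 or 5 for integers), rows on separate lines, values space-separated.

After step 1:
  1/3 3/2 4/3
  3/2 13/5 17/4
  2 21/5 9/2
  8/3 7/2 14/3
After step 2:
  10/9 173/120 85/36
  193/120 281/100 761/240
  311/120 84/25 1057/240
  49/18 451/120 38/9
After step 3:
  749/540 13903/7200 5021/2160
  7309/3600 14869/6000 22943/7200
  4627/1800 20309/6000 27283/7200
  1633/540 25313/7200 8917/2160

Answer: 749/540 13903/7200 5021/2160
7309/3600 14869/6000 22943/7200
4627/1800 20309/6000 27283/7200
1633/540 25313/7200 8917/2160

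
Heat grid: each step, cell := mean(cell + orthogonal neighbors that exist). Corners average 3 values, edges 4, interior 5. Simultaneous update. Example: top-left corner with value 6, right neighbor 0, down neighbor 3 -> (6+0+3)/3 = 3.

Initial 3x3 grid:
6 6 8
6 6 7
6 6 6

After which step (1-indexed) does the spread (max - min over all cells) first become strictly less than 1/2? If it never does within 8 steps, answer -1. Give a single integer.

Step 1: max=7, min=6, spread=1
Step 2: max=27/4, min=6, spread=3/4
Step 3: max=4739/720, min=1091/180, spread=25/48
Step 4: max=280553/43200, min=33091/5400, spread=211/576
  -> spread < 1/2 first at step 4
Step 5: max=5558297/864000, min=49409/8000, spread=1777/6912
Step 6: max=994438177/155520000, min=15099493/2430000, spread=14971/82944
Step 7: max=59407070419/9331200000, min=14556171511/2332800000, spread=126121/995328
Step 8: max=1184623302131/186624000000, min=146002719407/23328000000, spread=1062499/11943936

Answer: 4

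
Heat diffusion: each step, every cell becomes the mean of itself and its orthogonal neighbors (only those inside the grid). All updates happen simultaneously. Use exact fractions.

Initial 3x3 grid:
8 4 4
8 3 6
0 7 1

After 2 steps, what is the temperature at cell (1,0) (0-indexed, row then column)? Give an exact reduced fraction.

Answer: 1321/240

Derivation:
Step 1: cell (1,0) = 19/4
Step 2: cell (1,0) = 1321/240
Full grid after step 2:
  97/18 1301/240 155/36
  1321/240 427/100 553/120
  25/6 1081/240 131/36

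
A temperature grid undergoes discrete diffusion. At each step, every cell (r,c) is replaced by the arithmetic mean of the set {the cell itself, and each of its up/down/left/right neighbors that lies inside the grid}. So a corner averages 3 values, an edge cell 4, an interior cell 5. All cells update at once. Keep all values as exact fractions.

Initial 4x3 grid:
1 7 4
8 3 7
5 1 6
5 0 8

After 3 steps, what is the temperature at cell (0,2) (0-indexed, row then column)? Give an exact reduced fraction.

Step 1: cell (0,2) = 6
Step 2: cell (0,2) = 59/12
Step 3: cell (0,2) = 411/80
Full grid after step 3:
  10367/2160 67219/14400 411/80
  15661/3600 28811/6000 5737/1200
  15271/3600 2063/500 17021/3600
  815/216 9859/2400 229/54

Answer: 411/80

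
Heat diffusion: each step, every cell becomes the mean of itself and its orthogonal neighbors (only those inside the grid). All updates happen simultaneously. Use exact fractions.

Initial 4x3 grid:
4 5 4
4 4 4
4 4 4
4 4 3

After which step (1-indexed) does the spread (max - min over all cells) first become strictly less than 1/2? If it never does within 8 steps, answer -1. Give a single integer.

Answer: 3

Derivation:
Step 1: max=13/3, min=11/3, spread=2/3
Step 2: max=1027/240, min=67/18, spread=401/720
Step 3: max=9077/2160, min=823/216, spread=847/2160
  -> spread < 1/2 first at step 3
Step 4: max=3602011/864000, min=499619/129600, spread=813653/2592000
Step 5: max=32234501/7776000, min=30240271/7776000, spread=199423/777600
Step 6: max=1923634399/466560000, min=1826718449/466560000, spread=1938319/9331200
Step 7: max=114942690341/27993600000, min=110155300891/27993600000, spread=95747789/559872000
Step 8: max=6871417997119/1679616000000, min=6636412214369/1679616000000, spread=940023131/6718464000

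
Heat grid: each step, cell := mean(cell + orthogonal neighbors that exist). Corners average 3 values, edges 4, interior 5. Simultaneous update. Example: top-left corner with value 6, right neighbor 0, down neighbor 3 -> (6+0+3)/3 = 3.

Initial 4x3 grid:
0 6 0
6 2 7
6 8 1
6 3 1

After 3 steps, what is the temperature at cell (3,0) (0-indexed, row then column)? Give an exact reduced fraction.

Answer: 37/8

Derivation:
Step 1: cell (3,0) = 5
Step 2: cell (3,0) = 16/3
Step 3: cell (3,0) = 37/8
Full grid after step 3:
  81/20 6167/1800 8063/2160
  308/75 26129/6000 24893/7200
  6013/1200 24259/6000 28453/7200
  37/8 31693/7200 1493/432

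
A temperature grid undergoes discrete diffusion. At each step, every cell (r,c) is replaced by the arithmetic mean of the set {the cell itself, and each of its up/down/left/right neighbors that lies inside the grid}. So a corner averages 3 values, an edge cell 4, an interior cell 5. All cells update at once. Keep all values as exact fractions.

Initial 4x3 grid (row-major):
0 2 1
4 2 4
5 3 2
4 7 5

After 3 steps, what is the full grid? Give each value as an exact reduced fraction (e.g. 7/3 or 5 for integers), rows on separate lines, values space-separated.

Answer: 85/36 31321/14400 247/108
6911/2400 17129/6000 19583/7200
27743/7200 7433/2000 25993/7200
4789/1080 6979/1600 4499/1080

Derivation:
After step 1:
  2 5/4 7/3
  11/4 3 9/4
  4 19/5 7/2
  16/3 19/4 14/3
After step 2:
  2 103/48 35/18
  47/16 261/100 133/48
  953/240 381/100 853/240
  169/36 371/80 155/36
After step 3:
  85/36 31321/14400 247/108
  6911/2400 17129/6000 19583/7200
  27743/7200 7433/2000 25993/7200
  4789/1080 6979/1600 4499/1080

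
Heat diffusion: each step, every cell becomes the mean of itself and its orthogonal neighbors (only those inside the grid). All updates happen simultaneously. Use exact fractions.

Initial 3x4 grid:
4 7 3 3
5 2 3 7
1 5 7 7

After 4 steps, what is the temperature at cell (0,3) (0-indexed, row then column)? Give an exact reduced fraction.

Step 1: cell (0,3) = 13/3
Step 2: cell (0,3) = 40/9
Step 3: cell (0,3) = 1243/270
Step 4: cell (0,3) = 75947/16200
Full grid after step 4:
  8284/2025 230729/54000 240479/54000 75947/16200
  147301/36000 254191/60000 841073/180000 1060931/216000
  261013/64800 943291/216000 346097/72000 37007/7200

Answer: 75947/16200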